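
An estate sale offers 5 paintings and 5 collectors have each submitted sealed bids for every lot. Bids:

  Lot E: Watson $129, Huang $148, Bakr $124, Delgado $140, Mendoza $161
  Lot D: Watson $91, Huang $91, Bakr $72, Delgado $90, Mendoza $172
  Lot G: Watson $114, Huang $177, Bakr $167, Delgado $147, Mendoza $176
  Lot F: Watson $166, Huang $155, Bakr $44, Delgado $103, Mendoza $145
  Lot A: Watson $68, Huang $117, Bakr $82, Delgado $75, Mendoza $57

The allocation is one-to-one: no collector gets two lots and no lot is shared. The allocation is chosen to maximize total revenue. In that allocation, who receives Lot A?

Optimal: Watson→Lot F ($166), Huang→Lot A ($117), Bakr→Lot G ($167), Delgado→Lot E ($140), Mendoza→Lot D ($172) — total 166+117+167+140+172 = $762.
Column-greedy (each lot in turn goes to its best remaining collector) gives $614, worse by 148.
Next-best assignment: Watson→Lot F, Huang→Lot G, Bakr→Lot A, Delgado→Lot E, Mendoza→Lot D = $737.
Every other assignment is strictly worse.
Huang's own top lot is Lot G ($177), but forcing Huang→Lot G and reassigning the rest optimally gives only $737 — worse by 25.

Huang receives Lot A.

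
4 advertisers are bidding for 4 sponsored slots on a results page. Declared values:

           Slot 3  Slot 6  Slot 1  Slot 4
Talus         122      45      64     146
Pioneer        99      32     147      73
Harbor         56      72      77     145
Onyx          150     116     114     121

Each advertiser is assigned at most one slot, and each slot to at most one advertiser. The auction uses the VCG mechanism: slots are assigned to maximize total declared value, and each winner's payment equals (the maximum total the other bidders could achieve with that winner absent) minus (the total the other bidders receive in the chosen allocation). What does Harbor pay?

Harbor pays $58.

Efficient allocation: Talus→Slot 3 ($122), Pioneer→Slot 1 ($147), Harbor→Slot 4 ($145), Onyx→Slot 6 ($116); total welfare W = $530.
Harbor receives Slot 4 at value $145, so the others get W − 145 = $385.
Without Harbor: best allocation of the remaining 3 bidders over all 4 slots is Talus→Slot 4 ($146), Pioneer→Slot 1 ($147), Onyx→Slot 3 ($150), total $443.
VCG payment = (others' best without Harbor) − (others' welfare with Harbor) = 443 − 385 = $58.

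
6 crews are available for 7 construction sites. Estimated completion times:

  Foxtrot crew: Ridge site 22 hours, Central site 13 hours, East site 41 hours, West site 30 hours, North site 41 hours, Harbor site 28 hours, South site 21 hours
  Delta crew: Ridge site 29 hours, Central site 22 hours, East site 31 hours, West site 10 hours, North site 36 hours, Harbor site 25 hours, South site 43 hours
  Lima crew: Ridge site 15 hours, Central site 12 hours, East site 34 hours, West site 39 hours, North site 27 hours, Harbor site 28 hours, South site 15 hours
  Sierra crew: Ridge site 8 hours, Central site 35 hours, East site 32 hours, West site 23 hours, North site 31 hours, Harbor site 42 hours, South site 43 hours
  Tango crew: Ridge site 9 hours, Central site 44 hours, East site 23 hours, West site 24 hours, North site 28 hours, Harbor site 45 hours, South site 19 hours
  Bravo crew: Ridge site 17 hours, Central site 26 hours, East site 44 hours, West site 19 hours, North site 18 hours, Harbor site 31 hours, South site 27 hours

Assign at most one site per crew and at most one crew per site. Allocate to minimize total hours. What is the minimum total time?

Minimum total: 87 hours

Treat this as an assignment problem: match each crew to one site.
Optimal: Foxtrot crew→Central site (13 hours), Delta crew→West site (10 hours), Lima crew→South site (15 hours), Sierra crew→Ridge site (8 hours), Tango crew→East site (23 hours), Bravo crew→North site (18 hours) — total 13+10+15+8+23+18 = 87 hours.
Column-greedy (each site in turn goes to its cheapest remaining crew) gives 99 hours, worse by 12.
Checked against all permutations: 87 hours is optimal.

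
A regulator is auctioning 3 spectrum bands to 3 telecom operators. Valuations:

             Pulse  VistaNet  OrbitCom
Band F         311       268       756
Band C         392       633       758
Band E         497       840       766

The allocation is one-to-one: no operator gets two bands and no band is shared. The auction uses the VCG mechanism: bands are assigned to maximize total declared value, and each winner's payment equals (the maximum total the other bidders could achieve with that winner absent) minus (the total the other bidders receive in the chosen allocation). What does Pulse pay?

Efficient allocation: Pulse→Band C ($392M), VistaNet→Band E ($840M), OrbitCom→Band F ($756M); total welfare W = $1988M.
Pulse receives Band C at value $392M, so the others get W − 392 = $1596M.
Without Pulse: best allocation of the remaining 2 bidders over all 3 bands is VistaNet→Band E ($840M), OrbitCom→Band C ($758M), total $1598M.
VCG payment = (others' best without Pulse) − (others' welfare with Pulse) = 1598 − 1596 = $2M.

Pulse pays $2M.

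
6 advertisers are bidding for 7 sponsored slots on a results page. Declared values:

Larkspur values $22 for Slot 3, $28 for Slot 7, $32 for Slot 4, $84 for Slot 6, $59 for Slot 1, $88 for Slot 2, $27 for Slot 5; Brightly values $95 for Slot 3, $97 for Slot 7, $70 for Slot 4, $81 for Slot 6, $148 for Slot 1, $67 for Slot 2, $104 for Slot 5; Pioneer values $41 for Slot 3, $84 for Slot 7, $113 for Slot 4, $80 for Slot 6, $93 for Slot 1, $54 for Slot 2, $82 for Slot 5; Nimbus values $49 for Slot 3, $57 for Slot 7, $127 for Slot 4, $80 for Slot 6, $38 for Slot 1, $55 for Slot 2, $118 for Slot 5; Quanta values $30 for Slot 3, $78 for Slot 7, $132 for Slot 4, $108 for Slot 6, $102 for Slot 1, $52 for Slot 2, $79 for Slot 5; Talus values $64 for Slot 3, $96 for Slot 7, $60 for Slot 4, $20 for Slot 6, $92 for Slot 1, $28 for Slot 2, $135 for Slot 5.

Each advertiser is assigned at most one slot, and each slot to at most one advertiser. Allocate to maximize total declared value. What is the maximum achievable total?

Maximum total: $690

Optimal: Larkspur→Slot 2 ($88), Brightly→Slot 1 ($148), Pioneer→Slot 7 ($84), Nimbus→Slot 4 ($127), Quanta→Slot 6 ($108), Talus→Slot 5 ($135) — total 88+148+84+127+108+135 = $690.
Column-greedy (each slot in turn goes to its best remaining advertiser) gives $555, worse by 135.
No other one-to-one assignment exceeds $690.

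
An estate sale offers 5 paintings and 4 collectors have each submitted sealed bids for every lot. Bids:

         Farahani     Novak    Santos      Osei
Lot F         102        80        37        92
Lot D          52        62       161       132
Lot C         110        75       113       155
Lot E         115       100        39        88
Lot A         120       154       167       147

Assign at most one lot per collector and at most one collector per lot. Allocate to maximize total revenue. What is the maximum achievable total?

Maximum total: $585

Optimal: Farahani→Lot E ($115), Novak→Lot A ($154), Santos→Lot D ($161), Osei→Lot C ($155) — total 115+154+161+155 = $585.
Max-entry greedy (repeatedly take the single best remaining cell) gives $517, worse by 68.
Next-best assignment: Farahani→Lot F, Novak→Lot A, Santos→Lot D, Osei→Lot C = $572.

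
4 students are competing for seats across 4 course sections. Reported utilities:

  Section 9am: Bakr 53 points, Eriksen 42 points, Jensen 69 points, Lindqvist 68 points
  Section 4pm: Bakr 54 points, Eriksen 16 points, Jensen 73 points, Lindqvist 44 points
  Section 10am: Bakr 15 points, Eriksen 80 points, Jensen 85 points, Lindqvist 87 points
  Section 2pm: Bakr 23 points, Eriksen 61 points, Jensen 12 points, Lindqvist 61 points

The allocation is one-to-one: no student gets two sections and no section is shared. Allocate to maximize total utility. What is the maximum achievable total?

Maximum total: 274 points

This is a one-to-one assignment (maximum-weight bipartite matching).
Optimal: Bakr→Section 9am (53 points), Eriksen→Section 2pm (61 points), Jensen→Section 4pm (73 points), Lindqvist→Section 10am (87 points) — total 53+61+73+87 = 274 points.
Row-greedy (each student in turn takes its best remaining section) gives 264 points, worse by 10.
Next-best assignment: Bakr→Section 4pm, Eriksen→Section 2pm, Jensen→Section 9am, Lindqvist→Section 10am = 271 points.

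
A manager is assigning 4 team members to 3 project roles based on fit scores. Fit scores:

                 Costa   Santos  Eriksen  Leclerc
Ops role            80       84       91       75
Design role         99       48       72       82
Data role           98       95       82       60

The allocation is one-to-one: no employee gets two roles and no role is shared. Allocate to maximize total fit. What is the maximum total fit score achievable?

Treat this as an assignment problem: match each employee to one role.
Optimal: Eriksen→Ops role (91 pts), Costa→Design role (99 pts), Santos→Data role (95 pts) — total 91+99+95 = 285 pts.
Next-best assignment: Eriksen→Ops role, Leclerc→Design role, Costa→Data role = 271 pts.
No other one-to-one assignment exceeds 285 pts.

Max total: 285 pts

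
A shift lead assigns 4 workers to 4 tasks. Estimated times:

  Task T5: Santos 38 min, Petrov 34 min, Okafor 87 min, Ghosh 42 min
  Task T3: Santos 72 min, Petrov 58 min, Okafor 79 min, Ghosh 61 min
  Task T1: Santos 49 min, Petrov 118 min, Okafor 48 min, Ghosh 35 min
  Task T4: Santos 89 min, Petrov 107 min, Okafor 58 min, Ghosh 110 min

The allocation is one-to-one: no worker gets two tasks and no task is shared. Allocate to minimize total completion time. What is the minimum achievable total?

Minimum total: 189 min

This is a one-to-one assignment (minimum-cost bipartite matching).
Optimal: Santos→Task T5 (38 min), Petrov→Task T3 (58 min), Okafor→Task T4 (58 min), Ghosh→Task T1 (35 min) — total 38+58+58+35 = 189 min.
Row-greedy (each worker in turn takes its cheapest remaining task) gives 254 min, worse by 65.
Next-best assignment: Santos→Task T3, Petrov→Task T5, Okafor→Task T4, Ghosh→Task T1 = 199 min.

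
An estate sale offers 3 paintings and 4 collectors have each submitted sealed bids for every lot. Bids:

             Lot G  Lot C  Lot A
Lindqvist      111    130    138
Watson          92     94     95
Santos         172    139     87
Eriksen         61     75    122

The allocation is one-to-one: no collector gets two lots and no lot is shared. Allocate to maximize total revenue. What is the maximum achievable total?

Max total: $424

Optimal: Santos→Lot G ($172), Lindqvist→Lot C ($130), Eriksen→Lot A ($122) — total 172+130+122 = $424.
Max-entry greedy (repeatedly take the single best remaining cell) gives $404, worse by 20.
Swapping Santos↔Eriksen (Santos→Lot A $87, Eriksen→Lot G $61) loses 146.
Checked against all permutations: $424 is optimal.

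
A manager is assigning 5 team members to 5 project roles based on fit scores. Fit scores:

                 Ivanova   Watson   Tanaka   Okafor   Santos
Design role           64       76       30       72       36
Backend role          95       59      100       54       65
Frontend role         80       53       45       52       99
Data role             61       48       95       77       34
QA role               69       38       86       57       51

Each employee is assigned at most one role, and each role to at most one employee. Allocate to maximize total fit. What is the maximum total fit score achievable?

Max total: 433 pts

Optimal: Ivanova→Backend role (95 pts), Watson→Design role (76 pts), Tanaka→QA role (86 pts), Okafor→Data role (77 pts), Santos→Frontend role (99 pts) — total 95+76+86+77+99 = 433 pts.
Row-greedy (each employee in turn takes its best remaining role) gives 422 pts, worse by 11.
Next-best assignment: Ivanova→Backend role, Watson→Design role, Tanaka→Data role, Okafor→QA role, Santos→Frontend role = 422 pts.
Swapping Santos↔Watson (Santos→Design role 36 pts, Watson→Frontend role 53 pts) loses 86.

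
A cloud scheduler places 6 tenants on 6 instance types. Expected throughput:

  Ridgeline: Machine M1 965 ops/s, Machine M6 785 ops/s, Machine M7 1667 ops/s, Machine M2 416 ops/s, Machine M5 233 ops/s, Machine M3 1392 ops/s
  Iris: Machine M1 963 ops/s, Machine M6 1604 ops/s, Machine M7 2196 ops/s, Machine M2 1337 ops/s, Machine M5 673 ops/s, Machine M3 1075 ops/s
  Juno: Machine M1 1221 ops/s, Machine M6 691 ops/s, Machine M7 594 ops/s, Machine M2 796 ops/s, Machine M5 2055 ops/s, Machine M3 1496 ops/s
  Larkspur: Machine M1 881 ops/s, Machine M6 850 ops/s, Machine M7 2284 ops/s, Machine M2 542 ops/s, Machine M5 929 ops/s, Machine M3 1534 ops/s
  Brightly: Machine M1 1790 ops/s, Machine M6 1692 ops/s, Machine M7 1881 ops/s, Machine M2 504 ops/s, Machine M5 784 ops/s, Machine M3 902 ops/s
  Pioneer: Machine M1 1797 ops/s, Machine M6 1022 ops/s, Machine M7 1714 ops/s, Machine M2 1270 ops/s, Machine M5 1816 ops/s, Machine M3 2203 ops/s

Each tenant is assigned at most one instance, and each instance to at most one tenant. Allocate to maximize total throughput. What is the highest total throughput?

This is the linear assignment problem.
Optimal: Ridgeline→Machine M3 (1392 ops/s), Iris→Machine M2 (1337 ops/s), Juno→Machine M5 (2055 ops/s), Larkspur→Machine M7 (2284 ops/s), Brightly→Machine M6 (1692 ops/s), Pioneer→Machine M1 (1797 ops/s) — total 1392+1337+2055+2284+1692+1797 = 10557 ops/s.
Row-greedy (each tenant in turn takes its best remaining instance) gives 9920 ops/s, worse by 637.
Swapping Pioneer↔Juno (Pioneer→Machine M5 1816 ops/s, Juno→Machine M1 1221 ops/s) loses 815.
Checked against all permutations: 10557 ops/s is optimal.

Maximum total: 10557 ops/s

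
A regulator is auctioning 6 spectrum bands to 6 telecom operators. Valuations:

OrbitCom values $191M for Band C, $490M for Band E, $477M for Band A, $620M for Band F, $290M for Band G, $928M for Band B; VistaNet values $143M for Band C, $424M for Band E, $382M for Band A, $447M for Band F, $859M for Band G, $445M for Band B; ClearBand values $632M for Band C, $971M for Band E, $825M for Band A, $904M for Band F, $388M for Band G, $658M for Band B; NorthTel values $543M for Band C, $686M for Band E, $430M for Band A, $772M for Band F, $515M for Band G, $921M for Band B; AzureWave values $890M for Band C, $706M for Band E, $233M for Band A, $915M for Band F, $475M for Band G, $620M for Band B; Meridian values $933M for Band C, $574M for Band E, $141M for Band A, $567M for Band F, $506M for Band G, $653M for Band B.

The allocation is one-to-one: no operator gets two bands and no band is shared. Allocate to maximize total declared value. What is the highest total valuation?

Maximum total: $5146M

Optimal: OrbitCom→Band B ($928M), VistaNet→Band G ($859M), ClearBand→Band A ($825M), NorthTel→Band E ($686M), AzureWave→Band F ($915M), Meridian→Band C ($933M) — total 928+859+825+686+915+933 = $5146M.
No other one-to-one assignment exceeds $5146M.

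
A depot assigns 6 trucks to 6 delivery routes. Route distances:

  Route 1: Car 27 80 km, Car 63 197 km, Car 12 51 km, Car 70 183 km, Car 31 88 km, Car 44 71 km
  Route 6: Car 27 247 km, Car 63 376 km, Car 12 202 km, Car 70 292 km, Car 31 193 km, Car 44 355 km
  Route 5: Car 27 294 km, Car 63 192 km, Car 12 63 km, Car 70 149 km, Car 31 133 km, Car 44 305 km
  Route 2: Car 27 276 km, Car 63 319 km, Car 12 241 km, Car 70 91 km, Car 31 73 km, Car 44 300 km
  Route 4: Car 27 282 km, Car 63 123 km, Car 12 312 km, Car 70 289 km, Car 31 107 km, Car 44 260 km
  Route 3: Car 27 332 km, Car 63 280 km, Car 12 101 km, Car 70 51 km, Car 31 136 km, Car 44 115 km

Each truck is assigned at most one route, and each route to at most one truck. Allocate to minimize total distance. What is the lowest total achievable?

This is the linear assignment problem.
Optimal: Car 27→Route 6 (247 km), Car 63→Route 4 (123 km), Car 12→Route 5 (63 km), Car 70→Route 3 (51 km), Car 31→Route 2 (73 km), Car 44→Route 1 (71 km) — total 247+123+63+51+73+71 = 628 km.
Min-entry greedy (repeatedly take the single cheapest remaining cell) gives 850 km, worse by 222.
Next-best assignment: Car 27→Route 1, Car 63→Route 4, Car 12→Route 5, Car 70→Route 2, Car 31→Route 6, Car 44→Route 3 = 665 km.
No other one-to-one assignment undercuts 628 km.

Minimum total: 628 km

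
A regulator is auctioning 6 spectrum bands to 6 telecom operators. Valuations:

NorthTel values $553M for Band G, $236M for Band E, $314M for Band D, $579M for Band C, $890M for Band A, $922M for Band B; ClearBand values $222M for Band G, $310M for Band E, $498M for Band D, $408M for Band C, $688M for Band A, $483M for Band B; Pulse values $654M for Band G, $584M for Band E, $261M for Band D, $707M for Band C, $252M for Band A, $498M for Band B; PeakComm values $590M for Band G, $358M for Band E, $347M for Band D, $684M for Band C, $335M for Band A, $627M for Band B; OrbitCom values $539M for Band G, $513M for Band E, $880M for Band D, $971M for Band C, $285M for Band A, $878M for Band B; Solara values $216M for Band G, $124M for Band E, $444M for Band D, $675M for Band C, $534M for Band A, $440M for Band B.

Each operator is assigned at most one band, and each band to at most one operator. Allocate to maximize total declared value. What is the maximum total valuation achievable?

Treat this as an assignment problem: match each operator to one band.
Optimal: NorthTel→Band B ($922M), ClearBand→Band A ($688M), Pulse→Band E ($584M), PeakComm→Band G ($590M), OrbitCom→Band D ($880M), Solara→Band C ($675M) — total 922+688+584+590+880+675 = $4339M.
Max-entry greedy (repeatedly take the single best remaining cell) gives $4037M, worse by 302.
Next-best assignment: NorthTel→Band B, ClearBand→Band A, Pulse→Band E, PeakComm→Band G, OrbitCom→Band C, Solara→Band D = $4199M.

Max total: $4339M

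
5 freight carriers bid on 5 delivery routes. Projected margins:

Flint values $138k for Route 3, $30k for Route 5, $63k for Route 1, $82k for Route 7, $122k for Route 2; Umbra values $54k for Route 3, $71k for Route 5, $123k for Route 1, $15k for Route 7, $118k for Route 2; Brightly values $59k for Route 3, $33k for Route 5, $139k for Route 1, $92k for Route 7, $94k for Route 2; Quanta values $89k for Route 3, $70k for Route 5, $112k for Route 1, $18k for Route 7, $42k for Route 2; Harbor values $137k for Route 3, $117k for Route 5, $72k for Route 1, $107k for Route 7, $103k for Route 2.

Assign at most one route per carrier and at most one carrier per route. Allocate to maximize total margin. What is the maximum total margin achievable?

Max total: $577k

Optimal: Flint→Route 3 ($138k), Umbra→Route 2 ($118k), Brightly→Route 7 ($92k), Quanta→Route 1 ($112k), Harbor→Route 5 ($117k) — total 138+118+92+112+117 = $577k.
Max-entry greedy (repeatedly take the single best remaining cell) gives $530k, worse by 47.
Next-best assignment: Flint→Route 3, Umbra→Route 2, Brightly→Route 1, Quanta→Route 5, Harbor→Route 7 = $572k.
Swapping Harbor↔Flint (Harbor→Route 3 $137k, Flint→Route 5 $30k) loses 88.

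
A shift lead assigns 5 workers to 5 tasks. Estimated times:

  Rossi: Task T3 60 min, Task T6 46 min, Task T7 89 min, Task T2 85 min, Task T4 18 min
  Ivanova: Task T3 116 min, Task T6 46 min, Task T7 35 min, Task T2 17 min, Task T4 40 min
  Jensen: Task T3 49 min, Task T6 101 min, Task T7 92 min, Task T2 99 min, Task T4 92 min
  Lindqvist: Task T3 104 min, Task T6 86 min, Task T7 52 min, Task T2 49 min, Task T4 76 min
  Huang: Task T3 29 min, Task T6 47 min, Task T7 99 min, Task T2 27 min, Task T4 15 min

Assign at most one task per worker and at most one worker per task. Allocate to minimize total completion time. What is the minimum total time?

Minimum total: 179 min

Optimal: Rossi→Task T6 (46 min), Ivanova→Task T2 (17 min), Jensen→Task T3 (49 min), Lindqvist→Task T7 (52 min), Huang→Task T4 (15 min) — total 46+17+49+52+15 = 179 min.
Row-greedy (each worker in turn takes its cheapest remaining task) gives 183 min, worse by 4.
Next-best assignment: Rossi→Task T4, Ivanova→Task T2, Jensen→Task T3, Lindqvist→Task T7, Huang→Task T6 = 183 min.
Swapping Lindqvist↔Jensen (Lindqvist→Task T3 104 min, Jensen→Task T7 92 min) adds 95.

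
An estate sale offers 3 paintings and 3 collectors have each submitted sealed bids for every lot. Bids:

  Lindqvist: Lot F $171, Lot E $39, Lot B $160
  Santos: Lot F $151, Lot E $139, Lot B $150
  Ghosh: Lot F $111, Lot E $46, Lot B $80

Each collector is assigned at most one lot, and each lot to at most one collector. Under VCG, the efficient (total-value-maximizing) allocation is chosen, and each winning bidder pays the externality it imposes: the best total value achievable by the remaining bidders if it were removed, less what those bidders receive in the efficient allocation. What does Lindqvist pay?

Lindqvist pays $11.

Efficient allocation: Lindqvist→Lot B ($160), Santos→Lot E ($139), Ghosh→Lot F ($111); total welfare W = $410.
Lindqvist receives Lot B at value $160, so the others get W − 160 = $250.
Without Lindqvist: best allocation of the remaining 2 bidders over all 3 lots is Santos→Lot B ($150), Ghosh→Lot F ($111), total $261.
VCG payment = (others' best without Lindqvist) − (others' welfare with Lindqvist) = 261 − 250 = $11.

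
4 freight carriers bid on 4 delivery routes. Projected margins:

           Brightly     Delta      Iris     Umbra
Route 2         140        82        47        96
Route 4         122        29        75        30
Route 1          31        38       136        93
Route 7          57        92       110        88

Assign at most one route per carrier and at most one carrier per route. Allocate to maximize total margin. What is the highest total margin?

Maximum total: $446k

Treat this as an assignment problem: match each carrier to one route.
Optimal: Brightly→Route 4 ($122k), Delta→Route 7 ($92k), Iris→Route 1 ($136k), Umbra→Route 2 ($96k) — total 122+92+136+96 = $446k.
Column-greedy (each route in turn goes to its best remaining carrier) gives $400k, worse by 46.
Checked against all permutations: $446k is optimal.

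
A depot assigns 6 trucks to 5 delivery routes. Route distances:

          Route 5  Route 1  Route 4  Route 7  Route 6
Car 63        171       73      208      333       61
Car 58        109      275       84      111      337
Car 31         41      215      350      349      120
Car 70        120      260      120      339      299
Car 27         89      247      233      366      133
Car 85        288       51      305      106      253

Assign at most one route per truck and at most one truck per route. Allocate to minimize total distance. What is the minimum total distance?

Min total: 384 km

Optimal: Car 31→Route 5 (41 km), Car 85→Route 1 (51 km), Car 70→Route 4 (120 km), Car 58→Route 7 (111 km), Car 63→Route 6 (61 km) — total 41+51+120+111+61 = 384 km.
Column-greedy (each route in turn goes to its cheapest remaining truck) gives 642 km, worse by 258.
Next-best assignment: Car 27→Route 5, Car 85→Route 1, Car 70→Route 4, Car 58→Route 7, Car 63→Route 6 = 432 km.
Swapping Car 70↔Car 58 (Car 70→Route 7 339 km, Car 58→Route 4 84 km) adds 192.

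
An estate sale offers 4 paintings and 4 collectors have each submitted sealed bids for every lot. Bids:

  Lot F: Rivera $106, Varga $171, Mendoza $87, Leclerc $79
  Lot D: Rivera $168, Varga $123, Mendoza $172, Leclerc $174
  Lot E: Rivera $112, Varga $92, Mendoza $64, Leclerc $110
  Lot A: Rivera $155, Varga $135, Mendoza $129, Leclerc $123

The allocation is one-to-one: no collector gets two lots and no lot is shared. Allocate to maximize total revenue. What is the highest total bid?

Maximum total: $608

Optimal: Rivera→Lot A ($155), Varga→Lot F ($171), Mendoza→Lot D ($172), Leclerc→Lot E ($110) — total 155+171+172+110 = $608.
Column-greedy (each lot in turn goes to its best remaining collector) gives $586, worse by 22.
Next-best assignment: Rivera→Lot E, Varga→Lot F, Mendoza→Lot A, Leclerc→Lot D = $586.
Swapping Rivera↔Varga (Rivera→Lot F $106, Varga→Lot A $135) loses 85.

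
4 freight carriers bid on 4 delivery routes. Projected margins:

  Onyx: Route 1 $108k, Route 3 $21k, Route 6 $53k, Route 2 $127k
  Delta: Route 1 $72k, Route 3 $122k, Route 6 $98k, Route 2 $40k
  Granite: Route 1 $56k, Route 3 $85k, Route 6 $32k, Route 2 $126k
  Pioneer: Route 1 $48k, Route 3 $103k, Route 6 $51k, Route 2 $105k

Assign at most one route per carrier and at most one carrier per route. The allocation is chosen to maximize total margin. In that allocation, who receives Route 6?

Optimal: Onyx→Route 1 ($108k), Delta→Route 6 ($98k), Granite→Route 2 ($126k), Pioneer→Route 3 ($103k) — total 108+98+126+103 = $435k.
Row-greedy (each carrier in turn takes its best remaining route) gives $356k, worse by 79.
Swapping Onyx↔Pioneer (Onyx→Route 3 $21k, Pioneer→Route 1 $48k) loses 142.
Every other assignment is strictly worse.
Delta's own top route is Route 3 ($122k), but forcing Delta→Route 3 and reassigning the rest optimally gives only $407k — worse by 28.

Delta receives Route 6.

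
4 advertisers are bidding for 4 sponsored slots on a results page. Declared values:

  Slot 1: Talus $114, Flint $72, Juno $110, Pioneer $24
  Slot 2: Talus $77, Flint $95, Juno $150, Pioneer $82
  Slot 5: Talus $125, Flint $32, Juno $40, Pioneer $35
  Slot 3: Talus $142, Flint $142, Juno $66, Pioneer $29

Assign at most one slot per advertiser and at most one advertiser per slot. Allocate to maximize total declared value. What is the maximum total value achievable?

Maximum total: $459

This is a one-to-one assignment (maximum-weight bipartite matching).
Optimal: Talus→Slot 5 ($125), Flint→Slot 3 ($142), Juno→Slot 1 ($110), Pioneer→Slot 2 ($82) — total 125+142+110+82 = $459.
Column-greedy (each slot in turn goes to its best remaining advertiser) gives $441, worse by 18.
Every other assignment is strictly worse.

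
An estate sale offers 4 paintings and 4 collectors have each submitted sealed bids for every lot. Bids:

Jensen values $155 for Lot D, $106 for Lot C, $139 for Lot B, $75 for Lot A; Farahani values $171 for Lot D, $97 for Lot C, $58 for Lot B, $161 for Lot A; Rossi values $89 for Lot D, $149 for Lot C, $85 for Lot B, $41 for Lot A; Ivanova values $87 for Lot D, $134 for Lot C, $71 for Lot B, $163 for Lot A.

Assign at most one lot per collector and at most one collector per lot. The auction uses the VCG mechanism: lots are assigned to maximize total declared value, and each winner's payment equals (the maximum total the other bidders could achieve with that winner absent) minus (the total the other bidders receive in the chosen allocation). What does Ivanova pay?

Ivanova pays $6.

Efficient allocation: Jensen→Lot B ($139), Farahani→Lot D ($171), Rossi→Lot C ($149), Ivanova→Lot A ($163); total welfare W = $622.
Ivanova receives Lot A at value $163, so the others get W − 163 = $459.
Without Ivanova: best allocation of the remaining 3 bidders over all 4 lots is Jensen→Lot D ($155), Farahani→Lot A ($161), Rossi→Lot C ($149), total $465.
VCG payment = (others' best without Ivanova) − (others' welfare with Ivanova) = 465 − 459 = $6.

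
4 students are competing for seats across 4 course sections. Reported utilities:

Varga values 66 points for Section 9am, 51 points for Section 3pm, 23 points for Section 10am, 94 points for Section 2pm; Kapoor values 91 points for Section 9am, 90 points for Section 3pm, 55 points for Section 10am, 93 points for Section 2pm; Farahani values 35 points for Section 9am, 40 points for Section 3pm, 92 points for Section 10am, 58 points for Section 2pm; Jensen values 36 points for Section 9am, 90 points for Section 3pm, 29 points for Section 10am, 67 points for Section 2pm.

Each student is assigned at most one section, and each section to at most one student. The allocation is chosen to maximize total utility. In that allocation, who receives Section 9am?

This is a one-to-one assignment (maximum-weight bipartite matching).
Optimal: Varga→Section 2pm (94 points), Kapoor→Section 9am (91 points), Farahani→Section 10am (92 points), Jensen→Section 3pm (90 points) — total 94+91+92+90 = 367 points.
Every other assignment is strictly worse.
Kapoor's own top section is Section 2pm (93 points), but forcing Kapoor→Section 2pm and reassigning the rest optimally gives only 341 points — worse by 26.

Kapoor receives Section 9am.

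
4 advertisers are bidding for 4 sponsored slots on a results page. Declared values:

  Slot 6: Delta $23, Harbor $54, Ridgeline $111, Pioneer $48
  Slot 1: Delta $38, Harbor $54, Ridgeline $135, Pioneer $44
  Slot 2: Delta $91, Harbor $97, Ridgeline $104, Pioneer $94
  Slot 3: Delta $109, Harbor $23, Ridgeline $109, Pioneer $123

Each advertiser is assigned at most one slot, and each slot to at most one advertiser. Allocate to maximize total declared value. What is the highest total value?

Optimal: Delta→Slot 2 ($91), Harbor→Slot 6 ($54), Ridgeline→Slot 1 ($135), Pioneer→Slot 3 ($123) — total 91+54+135+123 = $403.
Max-entry greedy (repeatedly take the single best remaining cell) gives $378, worse by 25.
Swapping Pioneer↔Delta (Pioneer→Slot 2 $94, Delta→Slot 3 $109) loses 11.
Every other assignment is strictly worse.

Max total: $403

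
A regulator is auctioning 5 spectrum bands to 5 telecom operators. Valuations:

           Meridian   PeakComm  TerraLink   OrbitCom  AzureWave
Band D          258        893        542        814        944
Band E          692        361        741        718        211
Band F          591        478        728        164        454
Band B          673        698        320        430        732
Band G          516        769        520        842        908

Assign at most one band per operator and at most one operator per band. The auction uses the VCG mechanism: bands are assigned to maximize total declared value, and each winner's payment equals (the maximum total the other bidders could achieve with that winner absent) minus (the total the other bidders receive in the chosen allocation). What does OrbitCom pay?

Efficient allocation: Meridian→Band B ($673M), PeakComm→Band D ($893M), TerraLink→Band F ($728M), OrbitCom→Band E ($718M), AzureWave→Band G ($908M); total welfare W = $3920M.
OrbitCom receives Band E at value $718M, so the others get W − 718 = $3202M.
Without OrbitCom: best allocation of the remaining 4 bidders over all 5 bands is Meridian→Band E ($692M), PeakComm→Band D ($893M), TerraLink→Band F ($728M), AzureWave→Band G ($908M), total $3221M.
VCG payment = (others' best without OrbitCom) − (others' welfare with OrbitCom) = 3221 − 3202 = $19M.

OrbitCom pays $19M.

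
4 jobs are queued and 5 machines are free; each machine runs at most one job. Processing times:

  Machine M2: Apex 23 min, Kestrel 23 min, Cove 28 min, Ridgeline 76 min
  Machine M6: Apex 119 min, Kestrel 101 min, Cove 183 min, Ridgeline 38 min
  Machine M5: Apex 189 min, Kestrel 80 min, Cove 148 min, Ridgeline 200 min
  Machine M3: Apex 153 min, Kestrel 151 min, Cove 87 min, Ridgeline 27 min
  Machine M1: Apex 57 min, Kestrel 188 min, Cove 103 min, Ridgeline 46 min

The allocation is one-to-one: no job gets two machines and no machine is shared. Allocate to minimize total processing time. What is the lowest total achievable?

Minimum total: 192 min

Optimal: Apex→Machine M1 (57 min), Kestrel→Machine M5 (80 min), Cove→Machine M2 (28 min), Ridgeline→Machine M3 (27 min) — total 57+80+28+27 = 192 min.
Column-greedy (each machine in turn goes to its cheapest remaining job) gives 228 min, worse by 36.
Swapping Cove↔Apex (Cove→Machine M1 103 min, Apex→Machine M2 23 min) adds 41.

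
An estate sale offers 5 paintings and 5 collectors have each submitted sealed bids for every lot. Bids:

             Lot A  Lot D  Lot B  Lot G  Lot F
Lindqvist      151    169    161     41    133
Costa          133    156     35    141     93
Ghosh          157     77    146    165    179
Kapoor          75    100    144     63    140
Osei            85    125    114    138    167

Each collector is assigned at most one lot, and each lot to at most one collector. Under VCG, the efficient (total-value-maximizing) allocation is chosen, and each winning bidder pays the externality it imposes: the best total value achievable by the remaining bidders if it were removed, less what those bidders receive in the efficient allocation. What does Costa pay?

Costa pays $18.

Efficient allocation: Lindqvist→Lot A ($151), Costa→Lot D ($156), Ghosh→Lot G ($165), Kapoor→Lot B ($144), Osei→Lot F ($167); total welfare W = $783.
Costa receives Lot D at value $156, so the others get W − 156 = $627.
Without Costa: best allocation of the remaining 4 bidders over all 5 lots is Lindqvist→Lot D ($169), Ghosh→Lot G ($165), Kapoor→Lot B ($144), Osei→Lot F ($167), total $645.
VCG payment = (others' best without Costa) − (others' welfare with Costa) = 645 − 627 = $18.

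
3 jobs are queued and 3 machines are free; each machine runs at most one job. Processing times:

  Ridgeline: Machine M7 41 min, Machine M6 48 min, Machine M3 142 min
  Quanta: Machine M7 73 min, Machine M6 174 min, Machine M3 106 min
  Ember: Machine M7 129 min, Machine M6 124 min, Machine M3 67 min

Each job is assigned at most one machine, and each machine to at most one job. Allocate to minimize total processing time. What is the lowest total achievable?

Minimum total: 188 min

This is the linear assignment problem.
Optimal: Ridgeline→Machine M6 (48 min), Quanta→Machine M7 (73 min), Ember→Machine M3 (67 min) — total 48+73+67 = 188 min.
Row-greedy (each job in turn takes its cheapest remaining machine) gives 271 min, worse by 83.
Next-best assignment: Ridgeline→Machine M7, Quanta→Machine M3, Ember→Machine M6 = 271 min.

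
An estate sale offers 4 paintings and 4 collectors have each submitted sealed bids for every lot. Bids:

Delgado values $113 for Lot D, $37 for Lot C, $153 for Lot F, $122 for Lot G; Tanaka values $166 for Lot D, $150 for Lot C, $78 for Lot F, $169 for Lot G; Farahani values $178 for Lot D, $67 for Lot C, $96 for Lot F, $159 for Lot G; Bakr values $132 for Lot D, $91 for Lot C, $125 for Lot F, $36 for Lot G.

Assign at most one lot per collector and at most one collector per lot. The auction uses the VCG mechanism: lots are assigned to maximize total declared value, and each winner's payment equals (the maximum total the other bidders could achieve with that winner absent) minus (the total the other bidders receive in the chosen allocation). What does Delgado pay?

Efficient allocation: Delgado→Lot F ($153), Tanaka→Lot C ($150), Farahani→Lot G ($159), Bakr→Lot D ($132); total welfare W = $594.
Delgado receives Lot F at value $153, so the others get W − 153 = $441.
Without Delgado: best allocation of the remaining 3 bidders over all 4 lots is Tanaka→Lot G ($169), Farahani→Lot D ($178), Bakr→Lot F ($125), total $472.
VCG payment = (others' best without Delgado) − (others' welfare with Delgado) = 472 − 441 = $31.

Delgado pays $31.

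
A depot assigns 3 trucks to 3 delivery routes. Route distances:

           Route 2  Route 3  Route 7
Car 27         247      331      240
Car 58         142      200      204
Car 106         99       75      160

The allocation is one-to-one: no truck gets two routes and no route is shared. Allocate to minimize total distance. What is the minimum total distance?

Optimal: Car 27→Route 7 (240 km), Car 58→Route 2 (142 km), Car 106→Route 3 (75 km) — total 240+142+75 = 457 km.
Column-greedy (each route in turn goes to its cheapest remaining truck) gives 539 km, worse by 82.
Swapping Car 58↔Car 106 (Car 58→Route 3 200 km, Car 106→Route 2 99 km) adds 82.

Min total: 457 km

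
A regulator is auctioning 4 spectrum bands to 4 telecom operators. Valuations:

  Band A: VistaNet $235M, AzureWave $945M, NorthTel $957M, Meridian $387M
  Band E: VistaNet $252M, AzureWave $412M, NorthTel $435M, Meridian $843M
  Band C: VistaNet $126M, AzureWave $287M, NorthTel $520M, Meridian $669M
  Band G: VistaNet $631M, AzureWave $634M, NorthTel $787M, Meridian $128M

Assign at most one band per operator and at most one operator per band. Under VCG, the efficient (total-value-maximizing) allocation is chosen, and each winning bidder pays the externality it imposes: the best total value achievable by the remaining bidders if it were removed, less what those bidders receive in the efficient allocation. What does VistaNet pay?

Efficient allocation: VistaNet→Band G ($631M), AzureWave→Band A ($945M), NorthTel→Band C ($520M), Meridian→Band E ($843M); total welfare W = $2939M.
VistaNet receives Band G at value $631M, so the others get W − 631 = $2308M.
Without VistaNet: best allocation of the remaining 3 bidders over all 4 bands is AzureWave→Band A ($945M), NorthTel→Band G ($787M), Meridian→Band E ($843M), total $2575M.
VCG payment = (others' best without VistaNet) − (others' welfare with VistaNet) = 2575 − 2308 = $267M.

VistaNet pays $267M.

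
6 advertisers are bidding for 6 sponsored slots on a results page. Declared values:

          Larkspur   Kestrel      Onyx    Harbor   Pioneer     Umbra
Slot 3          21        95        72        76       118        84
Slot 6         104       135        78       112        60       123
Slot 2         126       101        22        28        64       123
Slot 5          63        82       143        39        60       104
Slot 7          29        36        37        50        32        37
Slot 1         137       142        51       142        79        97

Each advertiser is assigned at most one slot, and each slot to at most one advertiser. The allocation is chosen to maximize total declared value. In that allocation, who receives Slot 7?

This is the linear assignment problem.
Optimal: Larkspur→Slot 1 ($137), Kestrel→Slot 6 ($135), Onyx→Slot 5 ($143), Harbor→Slot 7 ($50), Pioneer→Slot 3 ($118), Umbra→Slot 2 ($123) — total 137+135+143+50+118+123 = $706.
Max-entry greedy (repeatedly take the single best remaining cell) gives $702, worse by 4.
Harbor's own top slot is Slot 1 ($142), but forcing Harbor→Slot 1 and reassigning the rest optimally gives only $701 — worse by 5.

Harbor receives Slot 7.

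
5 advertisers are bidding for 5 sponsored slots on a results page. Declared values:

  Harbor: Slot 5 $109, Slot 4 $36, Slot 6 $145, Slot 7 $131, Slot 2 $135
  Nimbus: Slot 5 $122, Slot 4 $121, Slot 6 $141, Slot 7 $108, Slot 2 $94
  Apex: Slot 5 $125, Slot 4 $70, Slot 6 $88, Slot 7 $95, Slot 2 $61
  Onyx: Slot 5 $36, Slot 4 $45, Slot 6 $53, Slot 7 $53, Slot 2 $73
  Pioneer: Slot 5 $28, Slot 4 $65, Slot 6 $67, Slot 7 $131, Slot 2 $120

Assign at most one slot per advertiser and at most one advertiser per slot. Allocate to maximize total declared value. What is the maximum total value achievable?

Maximum total: $595

This is the linear assignment problem.
Optimal: Harbor→Slot 6 ($145), Nimbus→Slot 4 ($121), Apex→Slot 5 ($125), Onyx→Slot 2 ($73), Pioneer→Slot 7 ($131) — total 145+121+125+73+131 = $595.
Row-greedy (each advertiser in turn takes its best remaining slot) gives $500, worse by 95.
Next-best assignment: Harbor→Slot 2, Nimbus→Slot 6, Apex→Slot 5, Onyx→Slot 4, Pioneer→Slot 7 = $577.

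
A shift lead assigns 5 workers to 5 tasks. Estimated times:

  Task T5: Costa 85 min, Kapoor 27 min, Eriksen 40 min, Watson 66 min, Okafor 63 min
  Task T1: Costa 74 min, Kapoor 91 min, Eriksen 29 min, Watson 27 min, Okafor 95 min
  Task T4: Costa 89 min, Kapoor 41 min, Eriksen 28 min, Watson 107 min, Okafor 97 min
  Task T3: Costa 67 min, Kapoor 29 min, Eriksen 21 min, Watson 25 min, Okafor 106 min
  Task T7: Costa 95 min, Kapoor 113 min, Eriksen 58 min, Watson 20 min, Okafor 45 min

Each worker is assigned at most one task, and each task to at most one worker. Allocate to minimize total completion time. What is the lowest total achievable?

Minimum total: 194 min

This is the linear assignment problem.
Optimal: Costa→Task T3 (67 min), Kapoor→Task T5 (27 min), Eriksen→Task T4 (28 min), Watson→Task T1 (27 min), Okafor→Task T7 (45 min) — total 67+27+28+27+45 = 194 min.
Min-entry greedy (repeatedly take the single cheapest remaining cell) gives 239 min, worse by 45.
Next-best assignment: Costa→Task T1, Kapoor→Task T5, Eriksen→Task T4, Watson→Task T3, Okafor→Task T7 = 199 min.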